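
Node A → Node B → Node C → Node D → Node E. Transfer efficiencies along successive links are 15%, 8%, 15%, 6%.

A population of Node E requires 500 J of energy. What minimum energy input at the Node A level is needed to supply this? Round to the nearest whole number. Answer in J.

4629630 J

Cumulative transfer efficiency: 0.15 × 0.08 × 0.15 × 0.06 = 0.000108
Node A energy = 500 / 0.000108 = 4629630 J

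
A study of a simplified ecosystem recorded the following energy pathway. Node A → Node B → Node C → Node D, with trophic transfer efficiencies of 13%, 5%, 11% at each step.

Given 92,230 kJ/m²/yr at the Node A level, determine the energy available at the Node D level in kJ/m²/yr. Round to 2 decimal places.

Node B: 92230 × 0.13 = 11989.9 kJ/m²/yr
Node C: 11989.9 × 0.05 = 599.495 kJ/m²/yr
Node D: 599.495 × 0.11 = 65.94445 kJ/m²/yr

65.94 kJ/m²/yr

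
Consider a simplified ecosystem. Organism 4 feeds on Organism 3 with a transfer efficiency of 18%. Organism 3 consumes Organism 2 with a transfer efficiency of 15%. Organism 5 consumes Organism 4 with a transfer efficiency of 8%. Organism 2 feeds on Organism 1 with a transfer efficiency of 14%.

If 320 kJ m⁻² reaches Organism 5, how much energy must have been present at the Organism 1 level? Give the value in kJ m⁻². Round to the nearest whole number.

Cumulative transfer efficiency: 0.14 × 0.15 × 0.18 × 0.08 = 0.0003024
Organism 1 energy = 320 / 0.0003024 = 1058201 kJ m⁻²

1058201 kJ m⁻²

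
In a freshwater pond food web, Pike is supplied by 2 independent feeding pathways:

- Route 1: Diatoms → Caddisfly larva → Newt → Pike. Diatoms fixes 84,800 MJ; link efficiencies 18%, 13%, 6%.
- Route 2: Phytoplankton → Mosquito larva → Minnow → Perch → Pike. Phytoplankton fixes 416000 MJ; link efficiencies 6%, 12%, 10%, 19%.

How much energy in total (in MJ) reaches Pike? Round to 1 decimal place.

Route 1: 84800 × 0.18 × 0.13 × 0.06 = 119.0592 MJ
Route 2: 416000 × 0.06 × 0.12 × 0.1 × 0.19 = 56.9088 MJ
Total at Pike: 119.0592 + 56.9088 = 175.968 MJ

176.0 MJ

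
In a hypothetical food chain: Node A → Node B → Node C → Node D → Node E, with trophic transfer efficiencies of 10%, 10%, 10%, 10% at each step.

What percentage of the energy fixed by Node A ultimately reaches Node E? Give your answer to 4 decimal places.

0.0100%

Product of link efficiencies: 0.1 × 0.1 × 0.1 × 0.1 = 0.0001
As a percentage: 0.0001 × 100 = 0.0100%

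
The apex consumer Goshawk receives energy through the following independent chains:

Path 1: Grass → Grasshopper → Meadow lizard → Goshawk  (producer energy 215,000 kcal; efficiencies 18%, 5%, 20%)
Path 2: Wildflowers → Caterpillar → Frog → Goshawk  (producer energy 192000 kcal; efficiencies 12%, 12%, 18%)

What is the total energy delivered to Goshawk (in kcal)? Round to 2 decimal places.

884.66 kcal

Path 1: 215000 × 0.18 × 0.05 × 0.2 = 387 kcal
Path 2: 192000 × 0.12 × 0.12 × 0.18 = 497.664 kcal
Total at Goshawk: 387 + 497.664 = 884.664 kcal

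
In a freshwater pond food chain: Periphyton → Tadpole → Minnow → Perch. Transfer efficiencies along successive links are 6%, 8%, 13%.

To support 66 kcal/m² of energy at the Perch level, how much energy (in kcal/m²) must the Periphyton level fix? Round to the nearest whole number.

105769 kcal/m²

Cumulative transfer efficiency: 0.06 × 0.08 × 0.13 = 0.000624
Periphyton energy = 66 / 0.000624 = 105769 kcal/m²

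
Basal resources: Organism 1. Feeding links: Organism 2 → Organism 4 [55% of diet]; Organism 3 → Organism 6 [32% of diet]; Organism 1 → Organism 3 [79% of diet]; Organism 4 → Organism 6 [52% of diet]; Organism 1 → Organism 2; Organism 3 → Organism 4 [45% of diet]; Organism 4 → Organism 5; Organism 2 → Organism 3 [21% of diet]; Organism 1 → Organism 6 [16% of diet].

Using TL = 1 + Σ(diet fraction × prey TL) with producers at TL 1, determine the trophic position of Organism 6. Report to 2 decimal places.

Organism 2: 1 + 1 = 2
Organism 3: 1 + (0.79×1 + 0.21×2) = 2.21
Organism 4: 1 + (0.45×2.21 + 0.55×2) = 3.0945
Organism 5: 1 + 3.0945 = 4.0945
Organism 6: 1 + (0.52×3.0945 + 0.16×1 + 0.32×2.21) = 3.47634

3.48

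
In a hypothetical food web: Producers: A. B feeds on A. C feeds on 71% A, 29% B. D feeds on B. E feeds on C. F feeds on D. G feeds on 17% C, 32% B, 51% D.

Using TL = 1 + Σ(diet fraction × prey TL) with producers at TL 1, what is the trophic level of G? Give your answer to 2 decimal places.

3.56

B: 1 + 1 = 2
C: 1 + (0.71×1 + 0.29×2) = 2.29
D: 1 + 2 = 3
E: 1 + 2.29 = 3.29
F: 1 + 3 = 4
G: 1 + (0.17×2.29 + 0.32×2 + 0.51×3) = 3.5593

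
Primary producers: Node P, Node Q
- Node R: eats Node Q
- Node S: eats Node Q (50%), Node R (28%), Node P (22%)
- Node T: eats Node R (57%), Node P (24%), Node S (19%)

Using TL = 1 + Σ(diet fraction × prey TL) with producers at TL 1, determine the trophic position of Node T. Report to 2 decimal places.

2.81

Node R: 1 + 1 = 2
Node S: 1 + (0.5×1 + 0.28×2 + 0.22×1) = 2.28
Node T: 1 + (0.57×2 + 0.24×1 + 0.19×2.28) = 2.8132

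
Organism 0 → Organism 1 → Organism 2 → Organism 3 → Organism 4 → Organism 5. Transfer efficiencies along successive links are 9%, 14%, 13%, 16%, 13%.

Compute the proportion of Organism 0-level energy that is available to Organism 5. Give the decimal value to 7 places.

0.0000341

Product of link efficiencies: 0.09 × 0.14 × 0.13 × 0.16 × 0.13 = 0.0000340704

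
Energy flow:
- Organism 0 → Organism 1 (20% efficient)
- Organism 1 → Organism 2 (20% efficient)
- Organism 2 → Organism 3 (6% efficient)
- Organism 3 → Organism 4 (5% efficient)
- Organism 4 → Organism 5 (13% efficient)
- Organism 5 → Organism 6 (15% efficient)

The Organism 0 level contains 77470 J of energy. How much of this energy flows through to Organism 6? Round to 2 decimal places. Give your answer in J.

0.18 J

Organism 1: 77470 × 0.2 = 15494 J
Organism 2: 15494 × 0.2 = 3098.8 J
Organism 3: 3098.8 × 0.06 = 185.928 J
Organism 4: 185.928 × 0.05 = 9.2964 J
Organism 5: 9.2964 × 0.13 = 1.208532 J
Organism 6: 1.208532 × 0.15 = 0.1812798 J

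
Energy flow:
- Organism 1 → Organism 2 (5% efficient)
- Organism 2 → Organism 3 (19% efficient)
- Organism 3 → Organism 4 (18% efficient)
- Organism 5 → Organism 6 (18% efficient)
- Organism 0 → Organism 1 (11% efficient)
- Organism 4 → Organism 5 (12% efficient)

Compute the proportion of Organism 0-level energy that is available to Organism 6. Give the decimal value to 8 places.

Product of link efficiencies: 0.11 × 0.05 × 0.19 × 0.18 × 0.12 × 0.18 = 0.00000406296

0.00000406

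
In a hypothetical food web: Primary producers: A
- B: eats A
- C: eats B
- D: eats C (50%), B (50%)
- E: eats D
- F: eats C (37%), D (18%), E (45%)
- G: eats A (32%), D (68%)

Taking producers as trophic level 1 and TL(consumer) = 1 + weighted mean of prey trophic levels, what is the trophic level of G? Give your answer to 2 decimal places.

3.70

B: 1 + 1 = 2
C: 1 + 2 = 3
D: 1 + (0.5×3 + 0.5×2) = 3.5
E: 1 + 3.5 = 4.5
F: 1 + (0.37×3 + 0.18×3.5 + 0.45×4.5) = 4.765
G: 1 + (0.32×1 + 0.68×3.5) = 3.7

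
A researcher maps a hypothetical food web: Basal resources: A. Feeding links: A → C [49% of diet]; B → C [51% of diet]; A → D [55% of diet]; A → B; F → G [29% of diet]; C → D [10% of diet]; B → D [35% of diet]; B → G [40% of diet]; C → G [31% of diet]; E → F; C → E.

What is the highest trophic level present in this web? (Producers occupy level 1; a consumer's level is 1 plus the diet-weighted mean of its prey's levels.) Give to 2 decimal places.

B: 1 + 1 = 2
C: 1 + (0.49×1 + 0.51×2) = 2.51
D: 1 + (0.55×1 + 0.1×2.51 + 0.35×2) = 2.501
E: 1 + 2.51 = 3.51
F: 1 + 3.51 = 4.51
G: 1 + (0.4×2 + 0.29×4.51 + 0.31×2.51) = 3.886

4.51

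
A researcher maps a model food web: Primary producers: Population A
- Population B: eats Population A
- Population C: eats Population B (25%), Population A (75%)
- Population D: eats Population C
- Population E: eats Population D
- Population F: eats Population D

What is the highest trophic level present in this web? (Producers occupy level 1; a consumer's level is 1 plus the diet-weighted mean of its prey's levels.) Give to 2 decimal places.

Population B: 1 + 1 = 2
Population C: 1 + (0.25×2 + 0.75×1) = 2.25
Population D: 1 + 2.25 = 3.25
Population E: 1 + 3.25 = 4.25
Population F: 1 + 3.25 = 4.25

4.25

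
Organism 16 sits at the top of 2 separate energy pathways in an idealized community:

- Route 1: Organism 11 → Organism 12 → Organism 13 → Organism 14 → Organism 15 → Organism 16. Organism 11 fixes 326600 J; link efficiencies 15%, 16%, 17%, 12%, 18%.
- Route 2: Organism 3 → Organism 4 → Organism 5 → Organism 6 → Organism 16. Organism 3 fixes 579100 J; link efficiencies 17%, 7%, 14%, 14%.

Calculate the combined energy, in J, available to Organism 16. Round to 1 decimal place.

163.9 J

Route 1: 326600 × 0.15 × 0.16 × 0.17 × 0.12 × 0.18 = 28.7826048 J
Route 2: 579100 × 0.17 × 0.07 × 0.14 × 0.14 = 135.069284 J
Total at Organism 16: 28.7826048 + 135.069284 = 163.8518888 J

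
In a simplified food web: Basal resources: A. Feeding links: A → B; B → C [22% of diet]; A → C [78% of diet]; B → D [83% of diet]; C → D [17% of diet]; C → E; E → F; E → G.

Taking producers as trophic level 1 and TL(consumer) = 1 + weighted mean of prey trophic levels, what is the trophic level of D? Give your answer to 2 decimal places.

3.04

B: 1 + 1 = 2
C: 1 + (0.22×2 + 0.78×1) = 2.22
D: 1 + (0.83×2 + 0.17×2.22) = 3.0374
E: 1 + 2.22 = 3.22
F: 1 + 3.22 = 4.22
G: 1 + 3.22 = 4.22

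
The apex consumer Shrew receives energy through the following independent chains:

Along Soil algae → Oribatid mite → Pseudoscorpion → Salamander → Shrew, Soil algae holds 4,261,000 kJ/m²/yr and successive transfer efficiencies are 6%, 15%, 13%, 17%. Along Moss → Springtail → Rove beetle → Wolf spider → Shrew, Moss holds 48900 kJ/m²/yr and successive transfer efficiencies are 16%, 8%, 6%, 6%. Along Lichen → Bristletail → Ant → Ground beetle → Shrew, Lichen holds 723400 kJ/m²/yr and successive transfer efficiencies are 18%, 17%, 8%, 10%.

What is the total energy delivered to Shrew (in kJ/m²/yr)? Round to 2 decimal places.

Via Soil algae: 4261000 × 0.06 × 0.15 × 0.13 × 0.17 = 847.5129 kJ/m²/yr
Via Moss: 48900 × 0.16 × 0.08 × 0.06 × 0.06 = 2.253312 kJ/m²/yr
Via Lichen: 723400 × 0.18 × 0.17 × 0.08 × 0.1 = 177.08832 kJ/m²/yr
Total at Shrew: 847.5129 + 2.253312 + 177.08832 = 1026.854532 kJ/m²/yr

1026.85 kJ/m²/yr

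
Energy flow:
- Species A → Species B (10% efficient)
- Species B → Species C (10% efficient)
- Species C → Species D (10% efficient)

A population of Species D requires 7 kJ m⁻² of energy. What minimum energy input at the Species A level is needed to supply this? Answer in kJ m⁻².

7000 kJ m⁻²

Cumulative transfer efficiency: 0.1 × 0.1 × 0.1 = 0.001
Species A energy = 7 / 0.001 = 7000 kJ m⁻²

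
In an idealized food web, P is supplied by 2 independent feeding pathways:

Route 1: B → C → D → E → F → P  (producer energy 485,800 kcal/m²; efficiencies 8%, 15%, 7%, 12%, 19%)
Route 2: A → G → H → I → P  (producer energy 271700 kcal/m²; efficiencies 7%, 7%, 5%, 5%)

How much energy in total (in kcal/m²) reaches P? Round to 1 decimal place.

Route 1: 485800 × 0.08 × 0.15 × 0.07 × 0.12 × 0.19 = 9.3040416 kcal/m²
Route 2: 271700 × 0.07 × 0.07 × 0.05 × 0.05 = 3.328325 kcal/m²
Total at P: 9.3040416 + 3.328325 = 12.6323666 kcal/m²

12.6 kcal/m²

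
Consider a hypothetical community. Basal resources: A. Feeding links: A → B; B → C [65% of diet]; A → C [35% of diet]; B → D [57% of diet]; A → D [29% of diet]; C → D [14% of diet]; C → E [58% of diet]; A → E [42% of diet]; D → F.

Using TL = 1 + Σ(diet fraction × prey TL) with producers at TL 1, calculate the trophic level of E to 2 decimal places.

2.96

B: 1 + 1 = 2
C: 1 + (0.65×2 + 0.35×1) = 2.65
D: 1 + (0.57×2 + 0.29×1 + 0.14×2.65) = 2.801
E: 1 + (0.58×2.65 + 0.42×1) = 2.957
F: 1 + 2.801 = 3.801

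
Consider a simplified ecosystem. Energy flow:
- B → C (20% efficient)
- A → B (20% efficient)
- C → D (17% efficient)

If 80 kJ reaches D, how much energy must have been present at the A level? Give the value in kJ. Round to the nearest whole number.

11765 kJ

Cumulative transfer efficiency: 0.2 × 0.2 × 0.17 = 0.0068
A energy = 80 / 0.0068 = 11765 kJ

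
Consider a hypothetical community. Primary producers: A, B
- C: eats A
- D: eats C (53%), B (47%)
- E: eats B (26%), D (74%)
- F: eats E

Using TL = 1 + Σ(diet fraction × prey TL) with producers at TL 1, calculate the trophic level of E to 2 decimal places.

3.13

C: 1 + 1 = 2
D: 1 + (0.53×2 + 0.47×1) = 2.53
E: 1 + (0.26×1 + 0.74×2.53) = 3.1322
F: 1 + 3.1322 = 4.1322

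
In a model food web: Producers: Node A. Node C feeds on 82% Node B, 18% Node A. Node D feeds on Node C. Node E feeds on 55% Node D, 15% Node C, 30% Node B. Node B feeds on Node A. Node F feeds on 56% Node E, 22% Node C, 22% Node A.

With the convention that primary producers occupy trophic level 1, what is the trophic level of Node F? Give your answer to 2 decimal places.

Node B: 1 + 1 = 2
Node C: 1 + (0.82×2 + 0.18×1) = 2.82
Node D: 1 + 2.82 = 3.82
Node E: 1 + (0.55×3.82 + 0.15×2.82 + 0.3×2) = 4.124
Node F: 1 + (0.56×4.124 + 0.22×2.82 + 0.22×1) = 4.14984

4.15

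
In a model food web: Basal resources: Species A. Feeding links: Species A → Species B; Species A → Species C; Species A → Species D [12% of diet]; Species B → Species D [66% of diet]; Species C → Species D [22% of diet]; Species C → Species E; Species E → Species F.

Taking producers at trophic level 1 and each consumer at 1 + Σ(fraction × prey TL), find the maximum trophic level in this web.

Species B: 1 + 1 = 2
Species C: 1 + 1 = 2
Species D: 1 + (0.12×1 + 0.66×2 + 0.22×2) = 2.88
Species E: 1 + 2 = 3
Species F: 1 + 3 = 4

4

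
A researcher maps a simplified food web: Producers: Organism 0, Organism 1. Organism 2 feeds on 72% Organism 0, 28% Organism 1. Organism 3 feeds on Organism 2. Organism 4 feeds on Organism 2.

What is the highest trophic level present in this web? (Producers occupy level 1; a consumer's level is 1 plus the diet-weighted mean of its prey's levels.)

Organism 2: 1 + (0.72×1 + 0.28×1) = 2
Organism 3: 1 + 2 = 3
Organism 4: 1 + 2 = 3

3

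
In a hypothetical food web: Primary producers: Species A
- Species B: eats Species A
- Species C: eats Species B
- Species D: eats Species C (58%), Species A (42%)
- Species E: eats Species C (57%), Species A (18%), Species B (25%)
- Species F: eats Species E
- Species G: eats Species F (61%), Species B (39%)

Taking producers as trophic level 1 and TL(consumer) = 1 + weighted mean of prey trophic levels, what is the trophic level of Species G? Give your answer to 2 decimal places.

4.46

Species B: 1 + 1 = 2
Species C: 1 + 2 = 3
Species D: 1 + (0.58×3 + 0.42×1) = 3.16
Species E: 1 + (0.57×3 + 0.18×1 + 0.25×2) = 3.39
Species F: 1 + 3.39 = 4.39
Species G: 1 + (0.61×4.39 + 0.39×2) = 4.4579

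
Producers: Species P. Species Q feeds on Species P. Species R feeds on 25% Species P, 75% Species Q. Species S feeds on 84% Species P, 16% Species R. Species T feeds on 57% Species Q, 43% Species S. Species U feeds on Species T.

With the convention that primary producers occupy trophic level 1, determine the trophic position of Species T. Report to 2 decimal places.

3.12

Species Q: 1 + 1 = 2
Species R: 1 + (0.25×1 + 0.75×2) = 2.75
Species S: 1 + (0.84×1 + 0.16×2.75) = 2.28
Species T: 1 + (0.57×2 + 0.43×2.28) = 3.1204
Species U: 1 + 3.1204 = 4.1204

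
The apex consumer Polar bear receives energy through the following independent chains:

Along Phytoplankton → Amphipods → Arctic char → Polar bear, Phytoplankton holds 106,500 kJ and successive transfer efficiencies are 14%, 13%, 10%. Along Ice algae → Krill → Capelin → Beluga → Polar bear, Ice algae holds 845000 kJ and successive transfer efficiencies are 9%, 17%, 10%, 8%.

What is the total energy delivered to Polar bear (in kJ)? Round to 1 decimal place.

297.3 kJ

Via Phytoplankton: 106500 × 0.14 × 0.13 × 0.1 = 193.83 kJ
Via Ice algae: 845000 × 0.09 × 0.17 × 0.1 × 0.08 = 103.428 kJ
Total at Polar bear: 193.83 + 103.428 = 297.258 kJ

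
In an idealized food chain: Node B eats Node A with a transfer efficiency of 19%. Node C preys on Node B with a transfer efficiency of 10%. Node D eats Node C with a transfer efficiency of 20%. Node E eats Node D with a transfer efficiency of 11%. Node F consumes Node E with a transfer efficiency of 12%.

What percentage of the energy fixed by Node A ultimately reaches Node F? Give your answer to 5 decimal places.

Product of link efficiencies: 0.19 × 0.1 × 0.2 × 0.11 × 0.12 = 0.00005016
As a percentage: 0.00005016 × 100 = 0.00502%

0.00502%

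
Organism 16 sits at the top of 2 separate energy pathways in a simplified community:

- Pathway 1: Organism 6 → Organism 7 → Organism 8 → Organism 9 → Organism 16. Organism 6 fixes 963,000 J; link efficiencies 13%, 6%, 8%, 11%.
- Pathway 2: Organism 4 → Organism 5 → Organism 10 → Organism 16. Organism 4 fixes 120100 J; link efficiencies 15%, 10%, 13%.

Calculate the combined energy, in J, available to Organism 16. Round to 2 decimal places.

Pathway 1: 963000 × 0.13 × 0.06 × 0.08 × 0.11 = 66.10032 J
Pathway 2: 120100 × 0.15 × 0.1 × 0.13 = 234.195 J
Total at Organism 16: 66.10032 + 234.195 = 300.29532 J

300.30 J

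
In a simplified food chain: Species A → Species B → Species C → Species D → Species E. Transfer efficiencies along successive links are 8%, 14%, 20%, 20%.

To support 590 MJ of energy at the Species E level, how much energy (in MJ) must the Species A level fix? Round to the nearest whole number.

Cumulative transfer efficiency: 0.08 × 0.14 × 0.2 × 0.2 = 0.000448
Species A energy = 590 / 0.000448 = 1316964 MJ

1316964 MJ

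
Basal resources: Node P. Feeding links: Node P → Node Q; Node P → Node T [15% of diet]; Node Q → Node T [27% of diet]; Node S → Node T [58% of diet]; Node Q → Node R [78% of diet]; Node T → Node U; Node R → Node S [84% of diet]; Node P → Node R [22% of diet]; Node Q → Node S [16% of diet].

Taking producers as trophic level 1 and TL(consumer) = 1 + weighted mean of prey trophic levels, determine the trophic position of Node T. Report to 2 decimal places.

3.81

Node Q: 1 + 1 = 2
Node R: 1 + (0.78×2 + 0.22×1) = 2.78
Node S: 1 + (0.16×2 + 0.84×2.78) = 3.6552
Node T: 1 + (0.58×3.6552 + 0.27×2 + 0.15×1) = 3.810016
Node U: 1 + 3.810016 = 4.810016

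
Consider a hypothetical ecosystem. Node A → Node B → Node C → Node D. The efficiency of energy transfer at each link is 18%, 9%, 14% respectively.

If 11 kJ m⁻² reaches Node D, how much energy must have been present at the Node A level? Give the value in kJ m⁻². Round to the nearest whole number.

Cumulative transfer efficiency: 0.18 × 0.09 × 0.14 = 0.002268
Node A energy = 11 / 0.002268 = 4850 kJ m⁻²

4850 kJ m⁻²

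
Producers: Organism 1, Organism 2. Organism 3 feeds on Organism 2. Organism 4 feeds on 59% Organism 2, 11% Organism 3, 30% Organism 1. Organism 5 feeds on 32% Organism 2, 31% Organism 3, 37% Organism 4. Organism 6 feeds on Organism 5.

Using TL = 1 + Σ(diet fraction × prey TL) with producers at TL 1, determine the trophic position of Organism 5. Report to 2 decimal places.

Organism 3: 1 + 1 = 2
Organism 4: 1 + (0.59×1 + 0.11×2 + 0.3×1) = 2.11
Organism 5: 1 + (0.32×1 + 0.31×2 + 0.37×2.11) = 2.7207
Organism 6: 1 + 2.7207 = 3.7207

2.72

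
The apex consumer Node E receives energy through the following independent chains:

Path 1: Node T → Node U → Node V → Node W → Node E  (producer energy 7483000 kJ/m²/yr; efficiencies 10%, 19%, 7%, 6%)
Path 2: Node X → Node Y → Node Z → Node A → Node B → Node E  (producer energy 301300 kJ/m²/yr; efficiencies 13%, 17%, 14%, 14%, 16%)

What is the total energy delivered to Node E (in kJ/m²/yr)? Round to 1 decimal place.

Path 1: 7483000 × 0.1 × 0.19 × 0.07 × 0.06 = 597.1434 kJ/m²/yr
Path 2: 301300 × 0.13 × 0.17 × 0.14 × 0.14 × 0.16 = 20.88177728 kJ/m²/yr
Total at Node E: 597.1434 + 20.88177728 = 618.02517728 kJ/m²/yr

618.0 kJ/m²/yr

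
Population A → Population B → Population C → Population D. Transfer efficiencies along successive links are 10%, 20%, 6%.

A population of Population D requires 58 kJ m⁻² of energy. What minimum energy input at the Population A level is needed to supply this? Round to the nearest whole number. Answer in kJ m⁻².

48333 kJ m⁻²

Cumulative transfer efficiency: 0.1 × 0.2 × 0.06 = 0.0012
Population A energy = 58 / 0.0012 = 48333 kJ m⁻²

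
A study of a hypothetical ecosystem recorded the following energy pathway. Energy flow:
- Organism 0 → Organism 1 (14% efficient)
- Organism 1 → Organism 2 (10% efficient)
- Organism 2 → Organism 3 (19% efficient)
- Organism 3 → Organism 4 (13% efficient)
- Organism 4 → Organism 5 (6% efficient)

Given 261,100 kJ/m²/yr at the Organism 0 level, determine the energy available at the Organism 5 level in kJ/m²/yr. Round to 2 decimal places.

5.42 kJ/m²/yr

Organism 1: 261100 × 0.14 = 36554 kJ/m²/yr
Organism 2: 36554 × 0.1 = 3655.4 kJ/m²/yr
Organism 3: 3655.4 × 0.19 = 694.526 kJ/m²/yr
Organism 4: 694.526 × 0.13 = 90.28838 kJ/m²/yr
Organism 5: 90.28838 × 0.06 = 5.4173028 kJ/m²/yr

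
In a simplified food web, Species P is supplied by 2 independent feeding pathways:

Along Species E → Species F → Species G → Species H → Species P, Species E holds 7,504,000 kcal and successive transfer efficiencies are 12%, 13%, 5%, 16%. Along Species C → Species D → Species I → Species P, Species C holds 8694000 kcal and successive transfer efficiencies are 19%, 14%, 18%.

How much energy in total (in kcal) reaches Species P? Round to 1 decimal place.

Via Species E: 7504000 × 0.12 × 0.13 × 0.05 × 0.16 = 936.4992 kcal
Via Species C: 8694000 × 0.19 × 0.14 × 0.18 = 41626.872 kcal
Total at Species P: 936.4992 + 41626.872 = 42563.3712 kcal

42563.4 kcal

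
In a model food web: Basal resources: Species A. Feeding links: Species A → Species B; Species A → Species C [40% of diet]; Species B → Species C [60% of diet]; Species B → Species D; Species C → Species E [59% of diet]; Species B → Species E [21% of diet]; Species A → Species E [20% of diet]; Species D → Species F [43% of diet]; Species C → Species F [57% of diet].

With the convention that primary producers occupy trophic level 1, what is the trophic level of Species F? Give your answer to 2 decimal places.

Species B: 1 + 1 = 2
Species C: 1 + (0.4×1 + 0.6×2) = 2.6
Species D: 1 + 2 = 3
Species E: 1 + (0.59×2.6 + 0.21×2 + 0.2×1) = 3.154
Species F: 1 + (0.43×3 + 0.57×2.6) = 3.772

3.77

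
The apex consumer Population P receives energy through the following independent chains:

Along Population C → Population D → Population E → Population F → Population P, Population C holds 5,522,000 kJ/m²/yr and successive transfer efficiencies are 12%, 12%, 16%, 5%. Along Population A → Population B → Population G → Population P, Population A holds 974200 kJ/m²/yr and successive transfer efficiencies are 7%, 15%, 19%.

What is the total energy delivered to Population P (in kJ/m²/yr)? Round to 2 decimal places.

Via Population C: 5522000 × 0.12 × 0.12 × 0.16 × 0.05 = 636.1344 kJ/m²/yr
Via Population A: 974200 × 0.07 × 0.15 × 0.19 = 1943.529 kJ/m²/yr
Total at Population P: 636.1344 + 1943.529 = 2579.6634 kJ/m²/yr

2579.66 kJ/m²/yr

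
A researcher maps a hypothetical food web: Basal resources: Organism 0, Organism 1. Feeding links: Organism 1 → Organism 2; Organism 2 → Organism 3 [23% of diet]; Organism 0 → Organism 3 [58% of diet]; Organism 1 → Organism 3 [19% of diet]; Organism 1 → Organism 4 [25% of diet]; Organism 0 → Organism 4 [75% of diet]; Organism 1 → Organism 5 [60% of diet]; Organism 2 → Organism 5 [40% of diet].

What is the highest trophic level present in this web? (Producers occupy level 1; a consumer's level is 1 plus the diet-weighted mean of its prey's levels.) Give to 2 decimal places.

2.40

Organism 2: 1 + 1 = 2
Organism 3: 1 + (0.23×2 + 0.58×1 + 0.19×1) = 2.23
Organism 4: 1 + (0.25×1 + 0.75×1) = 2
Organism 5: 1 + (0.6×1 + 0.4×2) = 2.4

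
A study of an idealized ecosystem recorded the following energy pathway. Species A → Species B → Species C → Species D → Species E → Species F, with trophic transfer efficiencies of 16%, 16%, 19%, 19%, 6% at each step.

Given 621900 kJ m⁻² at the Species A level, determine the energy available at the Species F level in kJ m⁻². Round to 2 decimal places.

Species B: 621900 × 0.16 = 99504 kJ m⁻²
Species C: 99504 × 0.16 = 15920.64 kJ m⁻²
Species D: 15920.64 × 0.19 = 3024.9216 kJ m⁻²
Species E: 3024.9216 × 0.19 = 574.735104 kJ m⁻²
Species F: 574.735104 × 0.06 = 34.48410624 kJ m⁻²

34.48 kJ m⁻²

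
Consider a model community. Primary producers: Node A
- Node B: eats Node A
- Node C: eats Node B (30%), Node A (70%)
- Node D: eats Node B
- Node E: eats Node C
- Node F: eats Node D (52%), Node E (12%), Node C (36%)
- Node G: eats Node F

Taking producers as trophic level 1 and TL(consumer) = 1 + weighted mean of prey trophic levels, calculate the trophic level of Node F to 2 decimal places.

Node B: 1 + 1 = 2
Node C: 1 + (0.3×2 + 0.7×1) = 2.3
Node D: 1 + 2 = 3
Node E: 1 + 2.3 = 3.3
Node F: 1 + (0.52×3 + 0.12×3.3 + 0.36×2.3) = 3.784
Node G: 1 + 3.784 = 4.784

3.78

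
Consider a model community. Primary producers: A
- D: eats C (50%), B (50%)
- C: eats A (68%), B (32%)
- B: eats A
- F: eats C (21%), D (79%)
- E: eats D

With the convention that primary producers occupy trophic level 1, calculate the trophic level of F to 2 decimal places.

B: 1 + 1 = 2
C: 1 + (0.68×1 + 0.32×2) = 2.32
D: 1 + (0.5×2.32 + 0.5×2) = 3.16
E: 1 + 3.16 = 4.16
F: 1 + (0.21×2.32 + 0.79×3.16) = 3.9836

3.98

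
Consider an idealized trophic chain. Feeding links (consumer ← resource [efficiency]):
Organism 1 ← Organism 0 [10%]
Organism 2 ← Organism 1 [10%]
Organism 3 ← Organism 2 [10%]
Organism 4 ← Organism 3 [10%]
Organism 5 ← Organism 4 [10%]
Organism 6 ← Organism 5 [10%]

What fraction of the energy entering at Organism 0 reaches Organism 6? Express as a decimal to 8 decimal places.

Product of link efficiencies: 0.1 × 0.1 × 0.1 × 0.1 × 0.1 × 0.1 = 0.000001

0.00000100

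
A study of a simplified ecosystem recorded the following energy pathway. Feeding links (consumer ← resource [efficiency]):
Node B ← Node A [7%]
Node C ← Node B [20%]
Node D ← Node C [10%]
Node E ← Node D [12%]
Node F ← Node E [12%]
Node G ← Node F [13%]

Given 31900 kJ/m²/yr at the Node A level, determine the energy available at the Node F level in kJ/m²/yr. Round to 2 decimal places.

0.64 kJ/m²/yr

Node B: 31900 × 0.07 = 2233 kJ/m²/yr
Node C: 2233 × 0.2 = 446.6 kJ/m²/yr
Node D: 446.6 × 0.1 = 44.66 kJ/m²/yr
Node E: 44.66 × 0.12 = 5.3592 kJ/m²/yr
Node F: 5.3592 × 0.12 = 0.643104 kJ/m²/yr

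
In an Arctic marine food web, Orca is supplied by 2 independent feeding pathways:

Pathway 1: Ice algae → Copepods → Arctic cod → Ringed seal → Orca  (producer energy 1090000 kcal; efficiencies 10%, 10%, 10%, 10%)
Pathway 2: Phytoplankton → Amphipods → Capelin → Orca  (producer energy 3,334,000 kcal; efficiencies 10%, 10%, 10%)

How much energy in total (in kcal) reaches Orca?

Pathway 1: 1090000 × 0.1 × 0.1 × 0.1 × 0.1 = 109 kcal
Pathway 2: 3334000 × 0.1 × 0.1 × 0.1 = 3334 kcal
Total at Orca: 109 + 3334 = 3443 kcal

3443 kcal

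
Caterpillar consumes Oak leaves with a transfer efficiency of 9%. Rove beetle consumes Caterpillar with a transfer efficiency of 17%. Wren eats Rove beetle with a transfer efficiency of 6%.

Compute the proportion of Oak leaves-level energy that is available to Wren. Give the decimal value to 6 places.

Product of link efficiencies: 0.09 × 0.17 × 0.06 = 0.000918

0.000918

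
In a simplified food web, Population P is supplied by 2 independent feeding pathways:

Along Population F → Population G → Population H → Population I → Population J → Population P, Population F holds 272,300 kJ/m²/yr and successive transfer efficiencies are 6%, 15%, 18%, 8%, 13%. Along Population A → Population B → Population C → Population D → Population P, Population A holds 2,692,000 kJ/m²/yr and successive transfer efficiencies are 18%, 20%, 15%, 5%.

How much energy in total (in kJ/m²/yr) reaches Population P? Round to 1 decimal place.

731.4 kJ/m²/yr

Via Population F: 272300 × 0.06 × 0.15 × 0.18 × 0.08 × 0.13 = 4.5877104 kJ/m²/yr
Via Population A: 2692000 × 0.18 × 0.2 × 0.15 × 0.05 = 726.84 kJ/m²/yr
Total at Population P: 4.5877104 + 726.84 = 731.4277104 kJ/m²/yr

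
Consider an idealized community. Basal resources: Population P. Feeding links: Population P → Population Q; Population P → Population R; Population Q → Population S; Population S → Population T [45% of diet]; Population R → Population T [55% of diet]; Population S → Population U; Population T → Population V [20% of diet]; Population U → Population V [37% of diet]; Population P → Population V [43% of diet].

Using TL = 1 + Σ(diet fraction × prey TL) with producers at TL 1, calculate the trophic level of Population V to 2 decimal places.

3.60

Population Q: 1 + 1 = 2
Population R: 1 + 1 = 2
Population S: 1 + 2 = 3
Population T: 1 + (0.45×3 + 0.55×2) = 3.45
Population U: 1 + 3 = 4
Population V: 1 + (0.2×3.45 + 0.37×4 + 0.43×1) = 3.6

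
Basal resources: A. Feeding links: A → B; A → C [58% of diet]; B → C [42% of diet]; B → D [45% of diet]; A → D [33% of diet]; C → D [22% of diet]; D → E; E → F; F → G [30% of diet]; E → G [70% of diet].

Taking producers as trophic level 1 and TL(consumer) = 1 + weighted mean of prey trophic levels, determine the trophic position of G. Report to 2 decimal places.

B: 1 + 1 = 2
C: 1 + (0.58×1 + 0.42×2) = 2.42
D: 1 + (0.45×2 + 0.33×1 + 0.22×2.42) = 2.7624
E: 1 + 2.7624 = 3.7624
F: 1 + 3.7624 = 4.7624
G: 1 + (0.3×4.7624 + 0.7×3.7624) = 5.0624

5.06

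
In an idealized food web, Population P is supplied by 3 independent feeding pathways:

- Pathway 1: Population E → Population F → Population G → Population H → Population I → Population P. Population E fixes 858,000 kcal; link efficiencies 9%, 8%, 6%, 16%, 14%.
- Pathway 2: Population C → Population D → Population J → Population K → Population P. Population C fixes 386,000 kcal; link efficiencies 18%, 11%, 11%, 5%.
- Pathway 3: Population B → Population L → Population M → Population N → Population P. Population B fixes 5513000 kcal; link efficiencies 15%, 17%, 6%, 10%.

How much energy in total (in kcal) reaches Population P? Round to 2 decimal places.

Pathway 1: 858000 × 0.09 × 0.08 × 0.06 × 0.16 × 0.14 = 8.3026944 kcal
Pathway 2: 386000 × 0.18 × 0.11 × 0.11 × 0.05 = 42.0354 kcal
Pathway 3: 5513000 × 0.15 × 0.17 × 0.06 × 0.1 = 843.489 kcal
Total at Population P: 8.3026944 + 42.0354 + 843.489 = 893.8270944 kcal

893.83 kcal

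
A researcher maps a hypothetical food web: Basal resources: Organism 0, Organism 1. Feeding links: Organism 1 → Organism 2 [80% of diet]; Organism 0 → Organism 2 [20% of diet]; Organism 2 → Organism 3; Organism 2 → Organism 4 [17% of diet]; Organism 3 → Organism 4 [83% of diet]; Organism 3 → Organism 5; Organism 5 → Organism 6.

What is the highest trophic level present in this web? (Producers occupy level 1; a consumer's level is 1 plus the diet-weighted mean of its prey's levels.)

5

Organism 2: 1 + (0.8×1 + 0.2×1) = 2
Organism 3: 1 + 2 = 3
Organism 4: 1 + (0.17×2 + 0.83×3) = 3.83
Organism 5: 1 + 3 = 4
Organism 6: 1 + 4 = 5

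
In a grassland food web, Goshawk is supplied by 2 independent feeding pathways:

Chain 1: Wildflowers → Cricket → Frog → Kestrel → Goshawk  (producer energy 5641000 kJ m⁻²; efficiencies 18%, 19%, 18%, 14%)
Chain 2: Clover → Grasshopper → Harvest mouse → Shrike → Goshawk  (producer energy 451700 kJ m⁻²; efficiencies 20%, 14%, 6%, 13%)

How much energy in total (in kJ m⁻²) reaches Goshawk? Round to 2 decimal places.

4960.29 kJ m⁻²

Chain 1: 5641000 × 0.18 × 0.19 × 0.18 × 0.14 = 4861.63944 kJ m⁻²
Chain 2: 451700 × 0.2 × 0.14 × 0.06 × 0.13 = 98.65128 kJ m⁻²
Total at Goshawk: 4861.63944 + 98.65128 = 4960.29072 kJ m⁻²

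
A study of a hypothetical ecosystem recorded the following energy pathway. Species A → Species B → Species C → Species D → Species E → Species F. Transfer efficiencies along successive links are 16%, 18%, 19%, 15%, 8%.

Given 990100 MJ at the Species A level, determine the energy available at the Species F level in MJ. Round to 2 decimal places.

65.01 MJ

Species B: 990100 × 0.16 = 158416 MJ
Species C: 158416 × 0.18 = 28514.88 MJ
Species D: 28514.88 × 0.19 = 5417.8272 MJ
Species E: 5417.8272 × 0.15 = 812.67408 MJ
Species F: 812.67408 × 0.08 = 65.0139264 MJ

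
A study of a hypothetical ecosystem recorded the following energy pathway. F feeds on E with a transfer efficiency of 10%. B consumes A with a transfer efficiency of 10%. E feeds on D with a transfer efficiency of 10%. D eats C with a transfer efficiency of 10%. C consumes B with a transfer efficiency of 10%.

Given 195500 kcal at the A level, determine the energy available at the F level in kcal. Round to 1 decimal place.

2.0 kcal

B: 195500 × 0.1 = 19550 kcal
C: 19550 × 0.1 = 1955 kcal
D: 1955 × 0.1 = 195.5 kcal
E: 195.5 × 0.1 = 19.55 kcal
F: 19.55 × 0.1 = 1.955 kcal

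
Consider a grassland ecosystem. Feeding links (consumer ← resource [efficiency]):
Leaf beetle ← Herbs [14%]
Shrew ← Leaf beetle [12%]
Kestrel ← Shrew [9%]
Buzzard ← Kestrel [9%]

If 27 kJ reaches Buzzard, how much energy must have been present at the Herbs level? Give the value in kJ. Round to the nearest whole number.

Cumulative transfer efficiency: 0.14 × 0.12 × 0.09 × 0.09 = 0.00013608
Herbs energy = 27 / 0.00013608 = 198413 kJ

198413 kJ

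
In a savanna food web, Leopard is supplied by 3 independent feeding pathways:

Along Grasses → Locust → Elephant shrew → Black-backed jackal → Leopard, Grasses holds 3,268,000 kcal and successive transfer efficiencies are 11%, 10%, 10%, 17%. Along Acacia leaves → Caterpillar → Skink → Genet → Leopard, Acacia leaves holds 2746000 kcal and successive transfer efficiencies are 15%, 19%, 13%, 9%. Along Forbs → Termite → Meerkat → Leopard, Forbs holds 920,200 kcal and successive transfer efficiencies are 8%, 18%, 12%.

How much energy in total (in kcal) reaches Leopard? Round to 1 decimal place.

Via Grasses: 3268000 × 0.11 × 0.1 × 0.1 × 0.17 = 611.116 kcal
Via Acacia leaves: 2746000 × 0.15 × 0.19 × 0.13 × 0.09 = 915.6537 kcal
Via Forbs: 920200 × 0.08 × 0.18 × 0.12 = 1590.1056 kcal
Total at Leopard: 611.116 + 915.6537 + 1590.1056 = 3116.8753 kcal

3116.9 kcal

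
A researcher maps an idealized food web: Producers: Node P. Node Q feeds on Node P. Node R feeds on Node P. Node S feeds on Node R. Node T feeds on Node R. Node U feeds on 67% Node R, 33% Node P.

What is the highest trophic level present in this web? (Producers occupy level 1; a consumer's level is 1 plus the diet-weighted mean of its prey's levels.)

Node Q: 1 + 1 = 2
Node R: 1 + 1 = 2
Node S: 1 + 2 = 3
Node T: 1 + 2 = 3
Node U: 1 + (0.67×2 + 0.33×1) = 2.67

3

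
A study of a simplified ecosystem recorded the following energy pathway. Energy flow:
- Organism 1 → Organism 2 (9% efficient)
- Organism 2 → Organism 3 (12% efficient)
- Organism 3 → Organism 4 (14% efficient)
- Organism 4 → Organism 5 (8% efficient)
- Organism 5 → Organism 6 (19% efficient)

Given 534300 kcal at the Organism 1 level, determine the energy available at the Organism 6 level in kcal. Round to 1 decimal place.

Organism 2: 534300 × 0.09 = 48087 kcal
Organism 3: 48087 × 0.12 = 5770.44 kcal
Organism 4: 5770.44 × 0.14 = 807.8616 kcal
Organism 5: 807.8616 × 0.08 = 64.628928 kcal
Organism 6: 64.628928 × 0.19 = 12.27949632 kcal

12.3 kcal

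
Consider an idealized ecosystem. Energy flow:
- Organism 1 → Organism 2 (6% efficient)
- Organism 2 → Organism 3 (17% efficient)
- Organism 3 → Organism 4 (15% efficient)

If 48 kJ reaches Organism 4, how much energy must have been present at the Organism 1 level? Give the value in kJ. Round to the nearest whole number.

31373 kJ

Cumulative transfer efficiency: 0.06 × 0.17 × 0.15 = 0.00153
Organism 1 energy = 48 / 0.00153 = 31373 kJ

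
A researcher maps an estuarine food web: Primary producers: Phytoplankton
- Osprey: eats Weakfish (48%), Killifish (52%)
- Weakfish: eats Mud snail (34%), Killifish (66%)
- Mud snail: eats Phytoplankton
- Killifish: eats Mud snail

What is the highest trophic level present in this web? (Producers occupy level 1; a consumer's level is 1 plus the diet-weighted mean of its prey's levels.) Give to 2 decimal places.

Mud snail: 1 + 1 = 2
Killifish: 1 + 2 = 3
Weakfish: 1 + (0.34×2 + 0.66×3) = 3.66
Osprey: 1 + (0.48×3.66 + 0.52×3) = 4.3168

4.32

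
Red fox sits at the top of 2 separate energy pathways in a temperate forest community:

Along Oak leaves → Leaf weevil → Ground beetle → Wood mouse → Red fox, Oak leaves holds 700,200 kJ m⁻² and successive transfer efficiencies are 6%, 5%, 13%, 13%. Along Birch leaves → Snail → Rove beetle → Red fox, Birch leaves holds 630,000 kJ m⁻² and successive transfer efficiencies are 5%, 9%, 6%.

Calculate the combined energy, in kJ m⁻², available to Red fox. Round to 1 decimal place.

205.6 kJ m⁻²

Via Oak leaves: 700200 × 0.06 × 0.05 × 0.13 × 0.13 = 35.50014 kJ m⁻²
Via Birch leaves: 630000 × 0.05 × 0.09 × 0.06 = 170.1 kJ m⁻²
Total at Red fox: 35.50014 + 170.1 = 205.60014 kJ m⁻²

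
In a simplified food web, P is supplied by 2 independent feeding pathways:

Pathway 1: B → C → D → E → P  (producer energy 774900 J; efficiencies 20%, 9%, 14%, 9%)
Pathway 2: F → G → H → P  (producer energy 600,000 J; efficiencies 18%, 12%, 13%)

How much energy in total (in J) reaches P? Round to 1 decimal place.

Pathway 1: 774900 × 0.2 × 0.09 × 0.14 × 0.09 = 175.74732 J
Pathway 2: 600000 × 0.18 × 0.12 × 0.13 = 1684.8 J
Total at P: 175.74732 + 1684.8 = 1860.54732 J

1860.5 J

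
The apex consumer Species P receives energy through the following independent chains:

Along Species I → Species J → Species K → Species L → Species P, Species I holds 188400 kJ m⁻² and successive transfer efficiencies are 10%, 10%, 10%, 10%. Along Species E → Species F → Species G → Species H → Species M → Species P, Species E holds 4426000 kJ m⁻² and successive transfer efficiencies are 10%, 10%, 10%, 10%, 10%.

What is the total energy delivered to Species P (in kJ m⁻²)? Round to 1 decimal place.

Via Species I: 188400 × 0.1 × 0.1 × 0.1 × 0.1 = 18.84 kJ m⁻²
Via Species E: 4426000 × 0.1 × 0.1 × 0.1 × 0.1 × 0.1 = 44.26 kJ m⁻²
Total at Species P: 18.84 + 44.26 = 63.1 kJ m⁻²

63.1 kJ m⁻²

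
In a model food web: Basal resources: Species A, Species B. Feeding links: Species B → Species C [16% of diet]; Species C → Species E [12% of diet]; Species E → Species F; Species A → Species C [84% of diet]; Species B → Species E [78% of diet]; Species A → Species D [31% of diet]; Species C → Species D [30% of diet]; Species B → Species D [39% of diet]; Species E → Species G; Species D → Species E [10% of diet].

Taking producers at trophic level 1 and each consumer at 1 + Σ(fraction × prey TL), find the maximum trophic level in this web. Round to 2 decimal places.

3.25

Species C: 1 + (0.16×1 + 0.84×1) = 2
Species D: 1 + (0.39×1 + 0.31×1 + 0.3×2) = 2.3
Species E: 1 + (0.1×2.3 + 0.12×2 + 0.78×1) = 2.25
Species F: 1 + 2.25 = 3.25
Species G: 1 + 2.25 = 3.25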